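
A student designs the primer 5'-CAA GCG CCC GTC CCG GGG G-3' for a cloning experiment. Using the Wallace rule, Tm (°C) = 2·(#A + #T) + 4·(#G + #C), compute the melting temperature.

70°C

Counting bases: C=8, A=2, G=8, T=1
AT pairs contribute 3, GC pairs contribute 16.
Tm = 4·16 + 2·3 = 64 + 6 = 70°C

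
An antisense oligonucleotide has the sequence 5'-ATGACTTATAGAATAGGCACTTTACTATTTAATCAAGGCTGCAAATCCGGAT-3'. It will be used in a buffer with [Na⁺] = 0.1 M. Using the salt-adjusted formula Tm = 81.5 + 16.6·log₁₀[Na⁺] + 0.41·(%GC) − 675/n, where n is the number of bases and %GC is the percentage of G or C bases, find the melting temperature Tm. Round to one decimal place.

66.1°C

Length n = 52. Scanning the sequence gives G=9, C=9, T=16, A=18.
G+C = 18, so %GC = 18/52 × 100 = 34.615%
Salt term: 16.6 × (-1) = -16.6
GC term: 0.41 × 34.615 = 14.192; length term: −675/52 = −12.981
Tm = 81.5 + (-16.6) + 14.192 − 12.981 = 66.111 → 66.1°C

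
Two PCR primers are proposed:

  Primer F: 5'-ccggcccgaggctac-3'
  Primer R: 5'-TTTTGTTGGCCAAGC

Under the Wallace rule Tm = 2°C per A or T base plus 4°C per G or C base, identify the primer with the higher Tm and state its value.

Primer F: A+T=3, G+C=12 → Tm = 2(3)+4(12) = 54°C
Primer R: A+T=8, G+C=7 → Tm = 2(8)+4(7) = 44°C
54°C vs 44°C → primer F is higher.

Primer F, 54°C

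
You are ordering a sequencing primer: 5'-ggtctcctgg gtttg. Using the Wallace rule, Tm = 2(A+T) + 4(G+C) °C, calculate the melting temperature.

48°C

Scanning the sequence gives T=6, C=3, A=0, G=6.
AT pairs contribute 6, GC pairs contribute 9.
Tm = 2×6 + 4×9 = 48°C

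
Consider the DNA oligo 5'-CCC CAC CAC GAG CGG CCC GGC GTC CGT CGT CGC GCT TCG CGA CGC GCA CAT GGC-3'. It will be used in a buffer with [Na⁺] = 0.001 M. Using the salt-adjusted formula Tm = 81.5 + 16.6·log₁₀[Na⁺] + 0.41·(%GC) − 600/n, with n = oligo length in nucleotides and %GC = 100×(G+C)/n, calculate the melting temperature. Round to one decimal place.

52.5°C

Length n = 54. Counting bases: A=6, C=25, T=6, G=17
G+C = 42, so %GC = 42/54 × 100 = 77.778%
Salt term: 16.6 × (-3) = -49.8
GC term: 0.41 × 77.778 = 31.889; length term: −600/54 = −11.111
Tm = 81.5 + (-49.8) + 31.889 − 11.111 = 52.478 → 52.5°C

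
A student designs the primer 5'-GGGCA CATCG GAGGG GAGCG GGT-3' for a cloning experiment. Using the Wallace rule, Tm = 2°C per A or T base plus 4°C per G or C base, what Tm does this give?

80°C

Scanning the sequence gives A=4, G=13, C=4, T=2.
A+T = 6, G+C = 17
Tm = 4·17 + 2·6 = 68 + 12 = 80°C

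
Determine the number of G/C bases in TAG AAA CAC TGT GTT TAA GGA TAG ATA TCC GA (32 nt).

Counting bases: C=4, A=12, G=7, T=9
G+C = 7 + 4 = 11

11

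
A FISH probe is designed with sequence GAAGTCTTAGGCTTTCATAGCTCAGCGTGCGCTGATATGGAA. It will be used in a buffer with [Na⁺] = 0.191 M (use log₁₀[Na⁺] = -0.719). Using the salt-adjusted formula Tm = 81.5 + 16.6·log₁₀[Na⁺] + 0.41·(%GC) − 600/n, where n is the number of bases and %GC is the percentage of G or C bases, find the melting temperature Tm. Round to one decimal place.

74.8°C

Length n = 42. Scanning the sequence gives T=12, C=8, A=10, G=12.
G+C = 20, so %GC = 20/42 × 100 = 47.619%
Salt term: 16.6 × (-0.719) = -11.935
GC term: 0.41 × 47.619 = 19.524; length term: −600/42 = −14.286
Tm = 81.5 + (-11.935) + 19.524 − 14.286 = 74.803 → 74.8°C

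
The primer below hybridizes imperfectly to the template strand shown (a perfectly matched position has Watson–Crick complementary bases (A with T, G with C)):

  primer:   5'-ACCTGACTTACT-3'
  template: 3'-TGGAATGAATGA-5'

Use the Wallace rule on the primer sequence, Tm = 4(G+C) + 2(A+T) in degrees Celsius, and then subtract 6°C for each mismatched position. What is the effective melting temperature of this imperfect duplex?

28°C

Primer base counts: A=3, T=4, G=1, C=4 → A+T=7, G+C=5
Perfect-match Tm = 2(7) + 4(5) = 14 + 20 = 34°C
Mismatches (positions where the bases are not complementary): 1 (at position 5)
Effective Tm = 34 − 1×6 = 34 − 6 = 28°C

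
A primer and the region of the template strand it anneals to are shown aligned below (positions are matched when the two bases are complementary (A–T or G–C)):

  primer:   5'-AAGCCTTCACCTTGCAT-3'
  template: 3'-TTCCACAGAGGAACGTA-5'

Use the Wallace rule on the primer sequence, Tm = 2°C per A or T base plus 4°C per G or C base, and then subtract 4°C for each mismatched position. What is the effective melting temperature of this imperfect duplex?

Primer base counts: A=4, T=5, G=2, C=6 → A+T=9, G+C=8
Perfect-match Tm = 2(9) + 4(8) = 18 + 32 = 50°C
Mismatches (positions where the bases are not complementary): 4 (at positions 4, 5, 6, 9)
Effective Tm = 50 − 4×4 = 50 − 16 = 34°C

34°C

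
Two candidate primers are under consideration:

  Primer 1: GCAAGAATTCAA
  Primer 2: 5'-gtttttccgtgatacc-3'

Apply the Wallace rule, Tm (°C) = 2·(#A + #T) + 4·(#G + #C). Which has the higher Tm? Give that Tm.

Primer 2, 46°C

Primer 1: A+T=8, G+C=4 → Tm = 2(8)+4(4) = 32°C
Primer 2: A+T=9, G+C=7 → Tm = 2(9)+4(7) = 46°C
32°C vs 46°C → primer 2 is higher.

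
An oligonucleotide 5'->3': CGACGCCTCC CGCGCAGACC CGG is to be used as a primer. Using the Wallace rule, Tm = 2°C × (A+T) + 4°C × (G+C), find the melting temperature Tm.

Scanning the sequence gives T=1, G=7, A=3, C=12.
AT pairs contribute 4, GC pairs contribute 19.
Tm = 4·19 + 2·4 = 76 + 8 = 84°C

84°C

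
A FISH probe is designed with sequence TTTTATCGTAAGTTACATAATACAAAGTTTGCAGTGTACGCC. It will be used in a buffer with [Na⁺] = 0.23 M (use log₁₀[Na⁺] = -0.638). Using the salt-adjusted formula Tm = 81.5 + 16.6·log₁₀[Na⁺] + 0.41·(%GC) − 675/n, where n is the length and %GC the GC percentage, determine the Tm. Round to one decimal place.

Length n = 42. Counting bases: C=7, T=15, A=13, G=7
G+C = 14, so %GC = 14/42 × 100 = 33.333%
Salt term: 16.6 × (-0.638) = -10.591
GC term: 0.41 × 33.333 = 13.667; length term: −675/42 = −16.071
Tm = 81.5 + (-10.591) + 13.667 − 16.071 = 68.505 → 68.5°C

68.5°C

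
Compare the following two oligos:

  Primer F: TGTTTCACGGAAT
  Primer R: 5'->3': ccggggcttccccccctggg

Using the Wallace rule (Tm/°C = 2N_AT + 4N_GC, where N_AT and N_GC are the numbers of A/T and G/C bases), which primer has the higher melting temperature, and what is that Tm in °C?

Primer F: A+T=8, G+C=5 → Tm = 2(8)+4(5) = 36°C
Primer R: A+T=3, G+C=17 → Tm = 2(3)+4(17) = 74°C
36°C vs 74°C → primer R is higher.

Primer R, 74°C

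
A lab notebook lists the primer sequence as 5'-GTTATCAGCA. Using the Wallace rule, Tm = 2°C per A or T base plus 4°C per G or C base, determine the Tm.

Counting bases: T=3, C=2, A=3, G=2
AT pairs contribute 6, GC pairs contribute 4.
Tm = 2(6) + 4(4) = 12 + 16 = 28°C

28°C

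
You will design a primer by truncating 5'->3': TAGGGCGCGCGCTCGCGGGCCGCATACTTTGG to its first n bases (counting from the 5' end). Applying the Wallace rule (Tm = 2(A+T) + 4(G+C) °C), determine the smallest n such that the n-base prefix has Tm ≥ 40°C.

n = 11

First 10 bases: TAGGGCGCGC → Tm = 36°C (< 40°C)
First 11 bases: TAGGGCGCGCG → Tm = 40°C (≥ 40°C)
Each additional base adds 2°C (A/T) or 4°C (G/C), so Tm is non-decreasing in n; n = 11 is the first length to reach 40°C.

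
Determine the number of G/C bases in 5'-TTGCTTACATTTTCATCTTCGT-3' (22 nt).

7

Scanning the sequence gives T=12, G=2, A=3, C=5.
Total G or C: 2 + 5 = 7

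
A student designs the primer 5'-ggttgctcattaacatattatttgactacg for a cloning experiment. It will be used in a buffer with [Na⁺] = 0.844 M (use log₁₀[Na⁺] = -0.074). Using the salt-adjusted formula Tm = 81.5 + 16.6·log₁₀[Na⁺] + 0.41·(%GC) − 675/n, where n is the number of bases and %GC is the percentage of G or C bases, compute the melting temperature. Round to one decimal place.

Length n = 30. A=8, C=5, G=5, T=12
G+C = 10, so %GC = 10/30 × 100 = 33.333%
Salt term: 16.6 × (-0.074) = -1.228
GC term: 0.41 × 33.333 = 13.667; length term: −675/30 = −22.5
Tm = 81.5 + (-1.228) + 13.667 − 22.5 = 71.439 → 71.4°C

71.4°C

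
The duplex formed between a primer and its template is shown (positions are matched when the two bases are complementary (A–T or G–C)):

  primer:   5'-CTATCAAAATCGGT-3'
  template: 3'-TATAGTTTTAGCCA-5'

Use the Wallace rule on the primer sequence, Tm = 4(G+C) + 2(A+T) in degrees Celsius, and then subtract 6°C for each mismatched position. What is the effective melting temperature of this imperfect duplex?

32°C

Primer base counts: A=5, T=4, G=2, C=3 → A+T=9, G+C=5
Perfect-match Tm = 2(9) + 4(5) = 18 + 20 = 38°C
Mismatches (positions where the bases are not complementary): 1 (at position 1)
Effective Tm = 38 − 1×6 = 38 − 6 = 32°C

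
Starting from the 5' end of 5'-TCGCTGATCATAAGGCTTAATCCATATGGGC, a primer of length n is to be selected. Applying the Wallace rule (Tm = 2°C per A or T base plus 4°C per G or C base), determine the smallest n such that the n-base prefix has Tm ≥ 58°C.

First 20 bases: TCGCTGATCATAAGGCTTAA → Tm = 56°C (< 58°C)
First 21 bases: TCGCTGATCATAAGGCTTAAT → Tm = 58°C (≥ 58°C)
Each additional base adds 2°C (A/T) or 4°C (G/C), so Tm is non-decreasing in n; n = 21 is the first length to reach 58°C.

n = 21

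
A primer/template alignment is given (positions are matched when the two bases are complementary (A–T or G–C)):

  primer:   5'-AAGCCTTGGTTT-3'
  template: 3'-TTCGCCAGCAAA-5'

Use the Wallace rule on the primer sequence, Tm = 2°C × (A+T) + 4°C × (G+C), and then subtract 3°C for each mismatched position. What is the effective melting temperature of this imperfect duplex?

Primer base counts: A=2, T=5, G=3, C=2 → A+T=7, G+C=5
Perfect-match Tm = 2(7) + 4(5) = 14 + 20 = 34°C
Mismatches (positions where the bases are not complementary): 3 (at positions 5, 6, 8)
Effective Tm = 34 − 3×3 = 34 − 9 = 25°C

25°C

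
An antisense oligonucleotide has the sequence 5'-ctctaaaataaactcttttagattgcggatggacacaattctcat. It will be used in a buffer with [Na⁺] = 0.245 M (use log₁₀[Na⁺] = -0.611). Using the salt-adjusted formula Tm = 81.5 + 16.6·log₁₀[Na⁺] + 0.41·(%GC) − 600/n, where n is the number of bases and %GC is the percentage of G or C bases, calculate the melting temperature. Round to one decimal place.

71.7°C

Length n = 45. C=9, G=6, T=15, A=15
G+C = 15, so %GC = 15/45 × 100 = 33.333%
Salt term: 16.6 × (-0.611) = -10.143
GC term: 0.41 × 33.333 = 13.667; length term: −600/45 = −13.333
Tm = 81.5 + (-10.143) + 13.667 − 13.333 = 71.691 → 71.7°C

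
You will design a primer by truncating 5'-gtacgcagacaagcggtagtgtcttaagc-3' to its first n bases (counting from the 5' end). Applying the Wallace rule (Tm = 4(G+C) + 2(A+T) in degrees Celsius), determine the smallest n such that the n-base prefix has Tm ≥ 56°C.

First 17 bases: GTACGCAGACAAGCGGT → Tm = 54°C (< 56°C)
First 18 bases: GTACGCAGACAAGCGGTA → Tm = 56°C (≥ 56°C)
Each additional base adds 2°C (A/T) or 4°C (G/C), so Tm is non-decreasing in n; n = 18 is the first length to reach 56°C.

n = 18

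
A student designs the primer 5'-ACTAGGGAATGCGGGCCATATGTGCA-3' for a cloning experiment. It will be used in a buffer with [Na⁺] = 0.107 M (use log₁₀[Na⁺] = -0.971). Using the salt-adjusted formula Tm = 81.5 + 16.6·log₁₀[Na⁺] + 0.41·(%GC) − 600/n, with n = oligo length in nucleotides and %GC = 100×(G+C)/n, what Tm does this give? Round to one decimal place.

64.4°C

Length n = 26. Base counts: A=7, C=5, T=5, G=9
G+C = 14, so %GC = 14/26 × 100 = 53.846%
Salt term: 16.6 × (-0.971) = -16.119
GC term: 0.41 × 53.846 = 22.077; length term: −600/26 = −23.077
Tm = 81.5 + (-16.119) + 22.077 − 23.077 = 64.381 → 64.4°C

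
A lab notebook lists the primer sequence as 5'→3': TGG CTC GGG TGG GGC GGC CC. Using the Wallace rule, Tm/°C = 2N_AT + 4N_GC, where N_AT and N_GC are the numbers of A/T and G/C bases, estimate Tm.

74°C

Counting bases: T=3, G=11, C=6, A=0
AT pairs contribute 3, GC pairs contribute 17.
Tm = 4·17 + 2·3 = 68 + 6 = 74°C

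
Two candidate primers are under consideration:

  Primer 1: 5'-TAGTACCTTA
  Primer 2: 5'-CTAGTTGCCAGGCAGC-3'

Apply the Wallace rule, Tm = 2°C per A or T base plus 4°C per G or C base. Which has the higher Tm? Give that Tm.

Primer 1: A+T=7, G+C=3 → Tm = 2(7)+4(3) = 26°C
Primer 2: A+T=6, G+C=10 → Tm = 2(6)+4(10) = 52°C
26°C vs 52°C → primer 2 is higher.

Primer 2, 52°C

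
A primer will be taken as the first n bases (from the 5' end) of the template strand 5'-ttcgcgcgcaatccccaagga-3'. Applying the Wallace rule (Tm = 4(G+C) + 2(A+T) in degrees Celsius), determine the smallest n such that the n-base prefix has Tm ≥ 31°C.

First 8 bases: TTCGCGCG → Tm = 28°C (< 31°C)
First 9 bases: TTCGCGCGC → Tm = 32°C (≥ 31°C)
Since every base adds ≥2°C, Tm only increases with n, so the threshold is first crossed at n = 9.

n = 9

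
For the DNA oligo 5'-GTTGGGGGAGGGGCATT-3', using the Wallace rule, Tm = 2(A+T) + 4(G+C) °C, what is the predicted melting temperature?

56°C

Scanning the sequence gives G=10, C=1, T=4, A=2.
A+T = 6, G+C = 11
Tm = 2×6 + 4×11 = 56°C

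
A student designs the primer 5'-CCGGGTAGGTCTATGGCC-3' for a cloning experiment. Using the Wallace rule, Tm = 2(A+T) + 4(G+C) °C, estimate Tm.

Base counts: C=5, T=4, G=7, A=2
So N_AT = 6 and N_GC = 12.
Tm = 2(6) + 4(12) = 12 + 48 = 60°C

60°C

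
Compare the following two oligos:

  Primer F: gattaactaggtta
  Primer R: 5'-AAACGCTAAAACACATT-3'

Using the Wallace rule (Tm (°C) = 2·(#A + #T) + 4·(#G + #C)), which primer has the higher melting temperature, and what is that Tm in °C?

Primer F: A+T=10, G+C=4 → Tm = 2(10)+4(4) = 36°C
Primer R: A+T=12, G+C=5 → Tm = 2(12)+4(5) = 44°C
36°C vs 44°C → primer R is higher.

Primer R, 44°C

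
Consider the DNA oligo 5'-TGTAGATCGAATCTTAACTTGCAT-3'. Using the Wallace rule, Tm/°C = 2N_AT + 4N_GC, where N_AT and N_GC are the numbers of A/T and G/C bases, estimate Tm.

64°C

Scanning the sequence gives C=4, T=9, G=4, A=7.
So N_AT = 16 and N_GC = 8.
Tm = 2×16 + 4×8 = 64°C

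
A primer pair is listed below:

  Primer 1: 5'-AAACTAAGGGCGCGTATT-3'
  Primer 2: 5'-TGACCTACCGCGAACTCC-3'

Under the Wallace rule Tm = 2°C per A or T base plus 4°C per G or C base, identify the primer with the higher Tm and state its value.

Primer 2, 58°C

Primer 1: A+T=10, G+C=8 → Tm = 2(10)+4(8) = 52°C
Primer 2: A+T=7, G+C=11 → Tm = 2(7)+4(11) = 58°C
52°C vs 58°C → primer 2 is higher.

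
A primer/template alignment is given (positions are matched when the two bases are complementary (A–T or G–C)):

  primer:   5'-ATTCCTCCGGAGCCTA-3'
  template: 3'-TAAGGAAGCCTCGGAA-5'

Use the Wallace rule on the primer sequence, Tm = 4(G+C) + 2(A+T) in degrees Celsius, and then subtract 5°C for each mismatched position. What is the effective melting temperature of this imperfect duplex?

Primer base counts: A=3, T=4, G=3, C=6 → A+T=7, G+C=9
Perfect-match Tm = 2(7) + 4(9) = 14 + 36 = 50°C
Mismatches (positions where the bases are not complementary): 2 (at positions 7, 16)
Effective Tm = 50 − 2×5 = 50 − 10 = 40°C

40°C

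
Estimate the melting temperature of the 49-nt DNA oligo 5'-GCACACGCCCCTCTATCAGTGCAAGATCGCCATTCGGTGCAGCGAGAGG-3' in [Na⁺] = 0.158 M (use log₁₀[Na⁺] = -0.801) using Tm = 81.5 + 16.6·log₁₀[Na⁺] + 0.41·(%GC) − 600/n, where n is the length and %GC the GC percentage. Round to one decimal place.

81.1°C

Length n = 49. Base counts: C=16, G=14, T=8, A=11
G+C = 30, so %GC = 30/49 × 100 = 61.224%
Salt term: 16.6 × (-0.801) = -13.297
GC term: 0.41 × 61.224 = 25.102; length term: −600/49 = −12.245
Tm = 81.5 + (-13.297) + 25.102 − 12.245 = 81.06 → 81.1°C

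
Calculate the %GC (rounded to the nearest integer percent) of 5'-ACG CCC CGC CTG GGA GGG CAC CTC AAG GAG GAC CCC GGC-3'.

Base counts: C=16, G=14, A=7, T=2
G+C = 14 + 16 = 30 out of 39 bases
%GC = 30/39 × 100 = 76.92% ≈ 77%

77%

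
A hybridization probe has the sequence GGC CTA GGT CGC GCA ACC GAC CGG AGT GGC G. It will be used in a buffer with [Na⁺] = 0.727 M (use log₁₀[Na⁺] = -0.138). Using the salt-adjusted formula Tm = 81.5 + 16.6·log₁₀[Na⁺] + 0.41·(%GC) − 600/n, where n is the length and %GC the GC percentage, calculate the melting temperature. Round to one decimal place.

Length n = 31. Scanning the sequence gives G=13, T=3, C=10, A=5.
G+C = 23, so %GC = 23/31 × 100 = 74.194%
Salt term: 16.6 × (-0.138) = -2.291
GC term: 0.41 × 74.194 = 30.42; length term: −600/31 = −19.355
Tm = 81.5 + (-2.291) + 30.42 − 19.355 = 90.274 → 90.3°C

90.3°C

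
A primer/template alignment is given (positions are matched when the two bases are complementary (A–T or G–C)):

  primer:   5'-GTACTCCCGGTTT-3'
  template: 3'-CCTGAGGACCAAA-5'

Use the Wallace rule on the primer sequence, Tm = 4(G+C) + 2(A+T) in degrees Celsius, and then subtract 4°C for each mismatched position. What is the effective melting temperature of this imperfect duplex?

32°C

Primer base counts: A=1, T=5, G=3, C=4 → A+T=6, G+C=7
Perfect-match Tm = 2(6) + 4(7) = 12 + 28 = 40°C
Mismatches (positions where the bases are not complementary): 2 (at positions 2, 8)
Effective Tm = 40 − 2×4 = 40 − 8 = 32°C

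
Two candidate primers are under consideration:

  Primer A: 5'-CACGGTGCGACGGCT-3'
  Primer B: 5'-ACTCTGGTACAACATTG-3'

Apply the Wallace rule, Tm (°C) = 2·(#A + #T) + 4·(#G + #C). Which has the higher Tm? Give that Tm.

Primer A, 52°C

Primer A: A+T=4, G+C=11 → Tm = 2(4)+4(11) = 52°C
Primer B: A+T=10, G+C=7 → Tm = 2(10)+4(7) = 48°C
52°C vs 48°C → primer A is higher.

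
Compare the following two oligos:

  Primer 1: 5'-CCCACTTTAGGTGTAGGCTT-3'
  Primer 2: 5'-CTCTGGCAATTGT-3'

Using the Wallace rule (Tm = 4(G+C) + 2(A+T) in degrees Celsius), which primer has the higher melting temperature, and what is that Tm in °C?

Primer 1, 60°C

Primer 1: A+T=10, G+C=10 → Tm = 2(10)+4(10) = 60°C
Primer 2: A+T=7, G+C=6 → Tm = 2(7)+4(6) = 38°C
60°C vs 38°C → primer 1 is higher.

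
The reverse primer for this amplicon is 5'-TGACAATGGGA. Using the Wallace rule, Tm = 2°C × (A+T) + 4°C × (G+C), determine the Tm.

32°C

T=2, G=4, C=1, A=4
A+T = 6, G+C = 5
Tm = 2(6) + 4(5) = 12 + 20 = 32°C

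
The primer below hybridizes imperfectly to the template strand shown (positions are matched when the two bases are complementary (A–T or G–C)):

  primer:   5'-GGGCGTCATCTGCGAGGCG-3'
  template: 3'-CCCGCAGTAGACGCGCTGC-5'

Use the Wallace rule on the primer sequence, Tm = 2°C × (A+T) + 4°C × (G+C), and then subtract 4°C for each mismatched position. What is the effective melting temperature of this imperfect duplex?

Primer base counts: A=2, T=3, G=9, C=5 → A+T=5, G+C=14
Perfect-match Tm = 2(5) + 4(14) = 10 + 56 = 66°C
Mismatches (positions where the bases are not complementary): 2 (at positions 15, 17)
Effective Tm = 66 − 2×4 = 66 − 8 = 58°C

58°C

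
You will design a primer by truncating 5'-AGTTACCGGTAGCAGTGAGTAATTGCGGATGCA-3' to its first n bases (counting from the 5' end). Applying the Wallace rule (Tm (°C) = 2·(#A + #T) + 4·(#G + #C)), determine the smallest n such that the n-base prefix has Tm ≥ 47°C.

First 15 bases: AGTTACCGGTAGCAG → Tm = 46°C (< 47°C)
First 16 bases: AGTTACCGGTAGCAGT → Tm = 48°C (≥ 47°C)
Since every base adds ≥2°C, Tm only increases with n, so the threshold is first crossed at n = 16.

n = 16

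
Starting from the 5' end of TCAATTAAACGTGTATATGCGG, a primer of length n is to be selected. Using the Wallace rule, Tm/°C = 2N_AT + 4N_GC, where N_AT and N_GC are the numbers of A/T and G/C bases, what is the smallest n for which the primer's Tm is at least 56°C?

First 20 bases: TCAATTAAACGTGTATATGC → Tm = 52°C (< 56°C)
First 21 bases: TCAATTAAACGTGTATATGCG → Tm = 56°C (≥ 56°C)
Each additional base adds 2°C (A/T) or 4°C (G/C), so Tm is non-decreasing in n; n = 21 is the first length to reach 56°C.

n = 21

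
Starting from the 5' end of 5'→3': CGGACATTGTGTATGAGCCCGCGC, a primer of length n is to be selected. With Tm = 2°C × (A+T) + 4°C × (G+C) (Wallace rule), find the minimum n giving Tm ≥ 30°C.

First 9 bases: CGGACATTG → Tm = 28°C (< 30°C)
First 10 bases: CGGACATTGT → Tm = 30°C (≥ 30°C)
Since every base adds ≥2°C, Tm only increases with n, so the threshold is first crossed at n = 10.

n = 10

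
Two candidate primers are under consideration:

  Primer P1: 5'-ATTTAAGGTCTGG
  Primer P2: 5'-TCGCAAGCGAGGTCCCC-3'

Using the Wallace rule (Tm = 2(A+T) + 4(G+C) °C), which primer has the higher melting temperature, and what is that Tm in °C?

Primer P2, 58°C

Primer P1: A+T=8, G+C=5 → Tm = 2(8)+4(5) = 36°C
Primer P2: A+T=5, G+C=12 → Tm = 2(5)+4(12) = 58°C
36°C vs 58°C → primer P2 is higher.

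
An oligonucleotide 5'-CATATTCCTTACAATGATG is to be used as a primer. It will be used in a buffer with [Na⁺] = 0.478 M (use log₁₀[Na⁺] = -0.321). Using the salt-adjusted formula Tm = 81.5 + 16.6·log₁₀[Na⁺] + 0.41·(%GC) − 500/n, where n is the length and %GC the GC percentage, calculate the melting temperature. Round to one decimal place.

62.8°C

Length n = 19. A=6, G=2, T=7, C=4
G+C = 6, so %GC = 6/19 × 100 = 31.579%
Salt term: 16.6 × (-0.321) = -5.329
GC term: 0.41 × 31.579 = 12.947; length term: −500/19 = −26.316
Tm = 81.5 + (-5.329) + 12.947 − 26.316 = 62.802 → 62.8°C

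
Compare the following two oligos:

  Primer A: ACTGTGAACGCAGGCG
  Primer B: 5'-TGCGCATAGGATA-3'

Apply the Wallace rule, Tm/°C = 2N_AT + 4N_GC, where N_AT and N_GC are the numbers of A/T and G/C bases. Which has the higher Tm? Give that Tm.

Primer A, 52°C

Primer A: A+T=6, G+C=10 → Tm = 2(6)+4(10) = 52°C
Primer B: A+T=7, G+C=6 → Tm = 2(7)+4(6) = 38°C
52°C vs 38°C → primer A is higher.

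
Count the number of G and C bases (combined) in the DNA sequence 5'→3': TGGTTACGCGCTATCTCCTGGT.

Base counts: T=8, G=6, A=2, C=6
Total G or C: 6 + 6 = 12

12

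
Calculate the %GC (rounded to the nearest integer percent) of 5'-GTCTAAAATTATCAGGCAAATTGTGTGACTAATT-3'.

29%

T=12, C=4, G=6, A=12
G+C = 6 + 4 = 10 out of 34 bases
%GC = 10/34 × 100 = 29.41% ≈ 29%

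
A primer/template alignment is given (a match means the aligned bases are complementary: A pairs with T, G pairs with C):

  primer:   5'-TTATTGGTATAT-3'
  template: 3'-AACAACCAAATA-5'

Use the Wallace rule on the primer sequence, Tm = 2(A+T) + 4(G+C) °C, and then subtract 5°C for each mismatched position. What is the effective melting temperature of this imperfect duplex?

18°C

Primer base counts: A=3, T=7, G=2, C=0 → A+T=10, G+C=2
Perfect-match Tm = 2(10) + 4(2) = 20 + 8 = 28°C
Mismatches (positions where the bases are not complementary): 2 (at positions 3, 9)
Effective Tm = 28 − 2×5 = 28 − 10 = 18°C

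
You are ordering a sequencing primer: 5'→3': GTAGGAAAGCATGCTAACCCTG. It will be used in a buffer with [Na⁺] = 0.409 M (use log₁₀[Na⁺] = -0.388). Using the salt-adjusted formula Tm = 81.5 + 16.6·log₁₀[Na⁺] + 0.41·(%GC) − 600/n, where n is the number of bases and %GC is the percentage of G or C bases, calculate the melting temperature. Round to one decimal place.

68.3°C

Length n = 22. A=7, C=5, T=4, G=6
G+C = 11, so %GC = 11/22 × 100 = 50%
Salt term: 16.6 × (-0.388) = -6.441
GC term: 0.41 × 50 = 20.5; length term: −600/22 = −27.273
Tm = 81.5 + (-6.441) + 20.5 − 27.273 = 68.286 → 68.3°C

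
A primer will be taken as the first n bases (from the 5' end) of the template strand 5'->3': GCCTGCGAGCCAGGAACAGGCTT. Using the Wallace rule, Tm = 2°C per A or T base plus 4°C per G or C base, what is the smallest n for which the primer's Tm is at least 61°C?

n = 19

First 18 bases: GCCTGCGAGCCAGGAACA → Tm = 60°C (< 61°C)
First 19 bases: GCCTGCGAGCCAGGAACAG → Tm = 64°C (≥ 61°C)
Each additional base adds 2°C (A/T) or 4°C (G/C), so Tm is non-decreasing in n; n = 19 is the first length to reach 61°C.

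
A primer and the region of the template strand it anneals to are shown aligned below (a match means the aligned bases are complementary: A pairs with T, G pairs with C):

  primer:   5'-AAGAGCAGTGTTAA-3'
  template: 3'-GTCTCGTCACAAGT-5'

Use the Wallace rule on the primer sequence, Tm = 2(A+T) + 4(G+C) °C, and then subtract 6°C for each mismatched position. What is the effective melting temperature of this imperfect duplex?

26°C

Primer base counts: A=6, T=3, G=4, C=1 → A+T=9, G+C=5
Perfect-match Tm = 2(9) + 4(5) = 18 + 20 = 38°C
Mismatches (positions where the bases are not complementary): 2 (at positions 1, 13)
Effective Tm = 38 − 2×6 = 38 − 12 = 26°C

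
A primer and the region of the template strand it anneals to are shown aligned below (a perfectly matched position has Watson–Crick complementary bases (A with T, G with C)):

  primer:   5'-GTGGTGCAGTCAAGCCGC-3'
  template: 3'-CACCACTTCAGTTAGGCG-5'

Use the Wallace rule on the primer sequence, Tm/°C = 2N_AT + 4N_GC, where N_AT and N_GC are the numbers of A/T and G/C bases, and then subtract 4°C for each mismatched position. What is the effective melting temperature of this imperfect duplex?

52°C

Primer base counts: A=3, T=3, G=7, C=5 → A+T=6, G+C=12
Perfect-match Tm = 2(6) + 4(12) = 12 + 48 = 60°C
Mismatches (positions where the bases are not complementary): 2 (at positions 7, 14)
Effective Tm = 60 − 2×4 = 60 − 8 = 52°C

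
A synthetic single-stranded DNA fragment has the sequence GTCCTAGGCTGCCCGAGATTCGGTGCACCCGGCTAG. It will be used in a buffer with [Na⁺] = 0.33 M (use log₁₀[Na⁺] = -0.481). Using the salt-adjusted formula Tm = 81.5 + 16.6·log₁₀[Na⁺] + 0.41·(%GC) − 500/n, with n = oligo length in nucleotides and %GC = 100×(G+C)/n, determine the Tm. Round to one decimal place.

87.0°C

Length n = 36. Base counts: T=7, A=5, C=12, G=12
G+C = 24, so %GC = 24/36 × 100 = 66.667%
Salt term: 16.6 × (-0.481) = -7.985
GC term: 0.41 × 66.667 = 27.333; length term: −500/36 = −13.889
Tm = 81.5 + (-7.985) + 27.333 − 13.889 = 86.959 → 87.0°C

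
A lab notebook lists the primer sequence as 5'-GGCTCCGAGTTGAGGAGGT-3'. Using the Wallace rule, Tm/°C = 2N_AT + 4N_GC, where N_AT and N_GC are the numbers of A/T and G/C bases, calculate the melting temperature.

62°C

Base counts: T=4, G=9, A=3, C=3
AT pairs contribute 7, GC pairs contribute 12.
Tm = 4·12 + 2·7 = 48 + 14 = 62°C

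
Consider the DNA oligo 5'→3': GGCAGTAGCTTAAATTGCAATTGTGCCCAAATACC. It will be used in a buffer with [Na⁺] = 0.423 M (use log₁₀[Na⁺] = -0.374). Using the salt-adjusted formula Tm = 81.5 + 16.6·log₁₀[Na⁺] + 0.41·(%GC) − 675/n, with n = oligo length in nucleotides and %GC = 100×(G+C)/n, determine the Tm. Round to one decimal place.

Length n = 35. G=7, C=8, A=11, T=9
G+C = 15, so %GC = 15/35 × 100 = 42.857%
Salt term: 16.6 × (-0.374) = -6.208
GC term: 0.41 × 42.857 = 17.571; length term: −675/35 = −19.286
Tm = 81.5 + (-6.208) + 17.571 − 19.286 = 73.577 → 73.6°C

73.6°C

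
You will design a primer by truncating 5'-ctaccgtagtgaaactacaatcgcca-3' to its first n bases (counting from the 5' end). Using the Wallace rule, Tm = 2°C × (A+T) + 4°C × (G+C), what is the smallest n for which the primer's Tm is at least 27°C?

First 8 bases: CTACCGTA → Tm = 24°C (< 27°C)
First 9 bases: CTACCGTAG → Tm = 28°C (≥ 27°C)
Each additional base adds 2°C (A/T) or 4°C (G/C), so Tm is non-decreasing in n; n = 9 is the first length to reach 27°C.

n = 9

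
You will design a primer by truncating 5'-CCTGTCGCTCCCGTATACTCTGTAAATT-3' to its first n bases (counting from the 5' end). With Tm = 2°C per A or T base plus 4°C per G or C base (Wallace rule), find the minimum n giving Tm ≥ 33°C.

First 9 bases: CCTGTCGCT → Tm = 30°C (< 33°C)
First 10 bases: CCTGTCGCTC → Tm = 34°C (≥ 33°C)
Each additional base adds 2°C (A/T) or 4°C (G/C), so Tm is non-decreasing in n; n = 10 is the first length to reach 33°C.

n = 10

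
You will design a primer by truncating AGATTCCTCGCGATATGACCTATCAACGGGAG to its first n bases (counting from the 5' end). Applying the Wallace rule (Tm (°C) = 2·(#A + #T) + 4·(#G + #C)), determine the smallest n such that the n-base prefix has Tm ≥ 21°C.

n = 8

First 7 bases: AGATTCC → Tm = 20°C (< 21°C)
First 8 bases: AGATTCCT → Tm = 22°C (≥ 21°C)
Each additional base adds 2°C (A/T) or 4°C (G/C), so Tm is non-decreasing in n; n = 8 is the first length to reach 21°C.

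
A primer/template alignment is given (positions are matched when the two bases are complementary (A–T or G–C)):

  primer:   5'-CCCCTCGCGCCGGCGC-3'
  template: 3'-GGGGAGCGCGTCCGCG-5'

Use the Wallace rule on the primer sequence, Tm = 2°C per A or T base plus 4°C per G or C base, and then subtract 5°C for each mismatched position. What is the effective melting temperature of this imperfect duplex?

57°C

Primer base counts: A=0, T=1, G=5, C=10 → A+T=1, G+C=15
Perfect-match Tm = 2(1) + 4(15) = 2 + 60 = 62°C
Mismatches (positions where the bases are not complementary): 1 (at position 11)
Effective Tm = 62 − 1×5 = 62 − 5 = 57°C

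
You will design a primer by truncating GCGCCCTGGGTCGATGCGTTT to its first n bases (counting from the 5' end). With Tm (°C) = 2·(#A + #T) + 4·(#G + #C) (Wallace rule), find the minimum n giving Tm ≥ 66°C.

First 18 bases: GCGCCCTGGGTCGATGCG → Tm = 64°C (< 66°C)
First 19 bases: GCGCCCTGGGTCGATGCGT → Tm = 66°C (≥ 66°C)
Since every base adds ≥2°C, Tm only increases with n, so the threshold is first crossed at n = 19.

n = 19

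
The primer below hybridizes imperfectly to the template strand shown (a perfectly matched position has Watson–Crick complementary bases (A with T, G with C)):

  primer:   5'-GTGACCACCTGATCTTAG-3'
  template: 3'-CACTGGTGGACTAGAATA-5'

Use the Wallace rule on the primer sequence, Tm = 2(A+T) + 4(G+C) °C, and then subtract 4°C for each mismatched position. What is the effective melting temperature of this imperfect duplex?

Primer base counts: A=4, T=5, G=4, C=5 → A+T=9, G+C=9
Perfect-match Tm = 2(9) + 4(9) = 18 + 36 = 54°C
Mismatches (positions where the bases are not complementary): 1 (at position 18)
Effective Tm = 54 − 1×4 = 54 − 4 = 50°C

50°C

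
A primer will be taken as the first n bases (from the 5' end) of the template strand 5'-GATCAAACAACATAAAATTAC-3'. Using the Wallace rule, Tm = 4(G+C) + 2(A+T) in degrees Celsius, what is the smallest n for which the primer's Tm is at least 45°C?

First 18 bases: GATCAAACAACATAAAAT → Tm = 44°C (< 45°C)
First 19 bases: GATCAAACAACATAAAATT → Tm = 46°C (≥ 45°C)
Each additional base adds 2°C (A/T) or 4°C (G/C), so Tm is non-decreasing in n; n = 19 is the first length to reach 45°C.

n = 19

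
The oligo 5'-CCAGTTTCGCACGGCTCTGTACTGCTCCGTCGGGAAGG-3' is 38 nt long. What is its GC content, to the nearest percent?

63%

Scanning the sequence gives G=12, T=9, C=12, A=5.
G+C = 12 + 12 = 24 out of 38 bases
%GC = 24/38 × 100 = 63.16% ≈ 63%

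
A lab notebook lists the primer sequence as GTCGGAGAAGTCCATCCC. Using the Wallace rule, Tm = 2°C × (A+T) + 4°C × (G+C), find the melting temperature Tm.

58°C

Base counts: C=6, A=4, G=5, T=3
So N_AT = 7 and N_GC = 11.
Tm = 2(7) + 4(11) = 14 + 44 = 58°C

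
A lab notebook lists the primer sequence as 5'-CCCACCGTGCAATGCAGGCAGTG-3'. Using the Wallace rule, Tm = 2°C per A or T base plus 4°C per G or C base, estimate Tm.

76°C

Scanning the sequence gives G=7, T=3, A=5, C=8.
AT pairs contribute 8, GC pairs contribute 15.
Tm = 4·15 + 2·8 = 60 + 16 = 76°C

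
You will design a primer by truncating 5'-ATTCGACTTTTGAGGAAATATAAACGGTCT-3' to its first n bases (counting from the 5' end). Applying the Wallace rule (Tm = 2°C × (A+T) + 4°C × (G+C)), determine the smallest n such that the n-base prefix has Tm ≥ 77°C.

First 28 bases: ATTCGACTTTTGAGGAAATATAAACGGT → Tm = 74°C (< 77°C)
First 29 bases: ATTCGACTTTTGAGGAAATATAAACGGTC → Tm = 78°C (≥ 77°C)
Each additional base adds 2°C (A/T) or 4°C (G/C), so Tm is non-decreasing in n; n = 29 is the first length to reach 77°C.

n = 29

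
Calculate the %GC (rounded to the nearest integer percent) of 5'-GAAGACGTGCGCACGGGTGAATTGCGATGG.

Base counts: G=13, C=5, A=7, T=5
G+C = 13 + 5 = 18 out of 30 bases
%GC = 18/30 × 100 = 60% ≈ 60%

60%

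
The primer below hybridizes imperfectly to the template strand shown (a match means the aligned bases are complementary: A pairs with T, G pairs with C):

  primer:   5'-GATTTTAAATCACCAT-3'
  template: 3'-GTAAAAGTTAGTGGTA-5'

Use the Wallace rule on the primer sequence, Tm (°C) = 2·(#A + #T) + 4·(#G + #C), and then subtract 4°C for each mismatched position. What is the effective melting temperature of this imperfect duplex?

32°C

Primer base counts: A=6, T=6, G=1, C=3 → A+T=12, G+C=4
Perfect-match Tm = 2(12) + 4(4) = 24 + 16 = 40°C
Mismatches (positions where the bases are not complementary): 2 (at positions 1, 7)
Effective Tm = 40 − 2×4 = 40 − 8 = 32°C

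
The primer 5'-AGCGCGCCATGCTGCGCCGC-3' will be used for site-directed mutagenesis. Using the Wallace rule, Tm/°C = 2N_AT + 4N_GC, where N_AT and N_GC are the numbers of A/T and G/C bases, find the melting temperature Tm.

Base counts: G=7, A=2, C=9, T=2
A+T = 4, G+C = 16
Tm = 2(4) + 4(16) = 8 + 64 = 72°C

72°C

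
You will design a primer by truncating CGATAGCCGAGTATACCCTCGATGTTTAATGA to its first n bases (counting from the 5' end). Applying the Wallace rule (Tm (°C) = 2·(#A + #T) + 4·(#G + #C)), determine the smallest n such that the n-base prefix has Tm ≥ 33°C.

n = 11

First 10 bases: CGATAGCCGA → Tm = 32°C (< 33°C)
First 11 bases: CGATAGCCGAG → Tm = 36°C (≥ 33°C)
Since every base adds ≥2°C, Tm only increases with n, so the threshold is first crossed at n = 11.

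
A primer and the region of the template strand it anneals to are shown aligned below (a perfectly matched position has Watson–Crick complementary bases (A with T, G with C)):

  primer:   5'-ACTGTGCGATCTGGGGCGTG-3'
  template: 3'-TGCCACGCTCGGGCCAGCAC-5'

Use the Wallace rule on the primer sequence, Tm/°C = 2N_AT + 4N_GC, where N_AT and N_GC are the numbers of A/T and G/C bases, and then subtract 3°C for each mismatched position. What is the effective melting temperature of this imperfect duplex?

51°C

Primer base counts: A=2, T=5, G=9, C=4 → A+T=7, G+C=13
Perfect-match Tm = 2(7) + 4(13) = 14 + 52 = 66°C
Mismatches (positions where the bases are not complementary): 5 (at positions 3, 10, 12, 13, 16)
Effective Tm = 66 − 5×3 = 66 − 15 = 51°C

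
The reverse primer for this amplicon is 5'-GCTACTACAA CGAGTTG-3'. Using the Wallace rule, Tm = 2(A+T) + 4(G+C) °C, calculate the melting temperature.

Counting bases: G=4, T=4, C=4, A=5
A+T = 9, G+C = 8
Tm = 4·8 + 2·9 = 32 + 18 = 50°C

50°C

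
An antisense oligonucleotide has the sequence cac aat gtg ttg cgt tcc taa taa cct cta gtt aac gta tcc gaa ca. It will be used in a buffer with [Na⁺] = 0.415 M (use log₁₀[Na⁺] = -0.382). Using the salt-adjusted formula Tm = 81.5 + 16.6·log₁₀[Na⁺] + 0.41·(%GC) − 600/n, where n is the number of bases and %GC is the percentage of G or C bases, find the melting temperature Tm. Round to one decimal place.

79.0°C

Length n = 47. Base counts: A=14, C=12, T=14, G=7
G+C = 19, so %GC = 19/47 × 100 = 40.426%
Salt term: 16.6 × (-0.382) = -6.341
GC term: 0.41 × 40.426 = 16.575; length term: −600/47 = −12.766
Tm = 81.5 + (-6.341) + 16.575 − 12.766 = 78.968 → 79.0°C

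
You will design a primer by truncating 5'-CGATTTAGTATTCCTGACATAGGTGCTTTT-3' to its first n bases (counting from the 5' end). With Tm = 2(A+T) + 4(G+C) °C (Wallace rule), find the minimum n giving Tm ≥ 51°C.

First 18 bases: CGATTTAGTATTCCTGAC → Tm = 50°C (< 51°C)
First 19 bases: CGATTTAGTATTCCTGACA → Tm = 52°C (≥ 51°C)
Since every base adds ≥2°C, Tm only increases with n, so the threshold is first crossed at n = 19.

n = 19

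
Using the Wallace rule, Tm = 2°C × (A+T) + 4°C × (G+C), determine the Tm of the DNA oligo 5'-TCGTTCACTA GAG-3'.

Base counts: A=3, G=3, C=3, T=4
So N_AT = 7 and N_GC = 6.
Tm = 2×7 + 4×6 = 38°C

38°C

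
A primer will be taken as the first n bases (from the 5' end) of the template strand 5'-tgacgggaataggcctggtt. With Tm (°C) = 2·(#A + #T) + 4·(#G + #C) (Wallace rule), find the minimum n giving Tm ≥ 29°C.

First 9 bases: TGACGGGAA → Tm = 28°C (< 29°C)
First 10 bases: TGACGGGAAT → Tm = 30°C (≥ 29°C)
Each additional base adds 2°C (A/T) or 4°C (G/C), so Tm is non-decreasing in n; n = 10 is the first length to reach 29°C.

n = 10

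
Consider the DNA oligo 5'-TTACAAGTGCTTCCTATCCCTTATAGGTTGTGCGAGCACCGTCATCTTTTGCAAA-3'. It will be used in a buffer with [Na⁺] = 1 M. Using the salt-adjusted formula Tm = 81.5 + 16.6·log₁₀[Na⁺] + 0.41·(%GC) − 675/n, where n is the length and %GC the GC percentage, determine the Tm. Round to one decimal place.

87.1°C

Length n = 55. C=14, T=19, A=12, G=10
G+C = 24, so %GC = 24/55 × 100 = 43.636%
Salt term: 16.6 × (0) = 0
GC term: 0.41 × 43.636 = 17.891; length term: −675/55 = −12.273
Tm = 81.5 + (0) + 17.891 − 12.273 = 87.118 → 87.1°C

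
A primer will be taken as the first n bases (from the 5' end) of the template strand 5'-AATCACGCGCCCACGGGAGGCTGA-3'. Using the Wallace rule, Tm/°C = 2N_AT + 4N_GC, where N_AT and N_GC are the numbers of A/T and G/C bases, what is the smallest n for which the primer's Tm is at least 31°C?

n = 10

First 9 bases: AATCACGCG → Tm = 28°C (< 31°C)
First 10 bases: AATCACGCGC → Tm = 32°C (≥ 31°C)
Since every base adds ≥2°C, Tm only increases with n, so the threshold is first crossed at n = 10.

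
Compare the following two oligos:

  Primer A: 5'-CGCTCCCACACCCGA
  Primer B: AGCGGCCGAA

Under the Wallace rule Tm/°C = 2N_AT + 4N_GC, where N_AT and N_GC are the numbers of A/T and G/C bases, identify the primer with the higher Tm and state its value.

Primer A: A+T=4, G+C=11 → Tm = 2(4)+4(11) = 52°C
Primer B: A+T=3, G+C=7 → Tm = 2(3)+4(7) = 34°C
52°C vs 34°C → primer A is higher.

Primer A, 52°C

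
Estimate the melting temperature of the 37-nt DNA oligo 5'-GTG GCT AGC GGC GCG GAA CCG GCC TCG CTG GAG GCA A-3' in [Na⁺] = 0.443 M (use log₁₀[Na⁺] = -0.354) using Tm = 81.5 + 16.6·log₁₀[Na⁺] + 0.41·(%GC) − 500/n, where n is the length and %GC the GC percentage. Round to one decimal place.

92.0°C

Length n = 37. G=16, A=6, C=11, T=4
G+C = 27, so %GC = 27/37 × 100 = 72.973%
Salt term: 16.6 × (-0.354) = -5.876
GC term: 0.41 × 72.973 = 29.919; length term: −500/37 = −13.514
Tm = 81.5 + (-5.876) + 29.919 − 13.514 = 92.029 → 92.0°C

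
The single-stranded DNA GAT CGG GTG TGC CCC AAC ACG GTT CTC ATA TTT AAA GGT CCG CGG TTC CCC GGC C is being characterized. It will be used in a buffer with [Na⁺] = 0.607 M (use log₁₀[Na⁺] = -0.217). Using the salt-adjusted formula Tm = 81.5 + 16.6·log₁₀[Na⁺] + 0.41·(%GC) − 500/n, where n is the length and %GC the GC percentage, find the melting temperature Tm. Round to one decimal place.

93.4°C

Length n = 55. A=9, G=15, C=18, T=13
G+C = 33, so %GC = 33/55 × 100 = 60%
Salt term: 16.6 × (-0.217) = -3.602
GC term: 0.41 × 60 = 24.6; length term: −500/55 = −9.091
Tm = 81.5 + (-3.602) + 24.6 − 9.091 = 93.407 → 93.4°C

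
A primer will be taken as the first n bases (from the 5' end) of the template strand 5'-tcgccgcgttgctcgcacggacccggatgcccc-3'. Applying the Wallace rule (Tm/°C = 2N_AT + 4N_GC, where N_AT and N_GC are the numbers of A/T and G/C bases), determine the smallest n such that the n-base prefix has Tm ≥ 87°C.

n = 25

First 24 bases: TCGCCGCGTTGCTCGCACGGACCC → Tm = 84°C (< 87°C)
First 25 bases: TCGCCGCGTTGCTCGCACGGACCCG → Tm = 88°C (≥ 87°C)
Since every base adds ≥2°C, Tm only increases with n, so the threshold is first crossed at n = 25.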